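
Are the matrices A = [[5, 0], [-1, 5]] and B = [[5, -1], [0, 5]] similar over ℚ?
Two matrices over a field are similar if and only if they have the same invariant factors.

Both A and B have characteristic polynomial (x - 5)^2 and minimal polynomial (x - 5)^2. Computing further, both have invariant factors (x - 5)^2. Hence A and B are similar.

Yes.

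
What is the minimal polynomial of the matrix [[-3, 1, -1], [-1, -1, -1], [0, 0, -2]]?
m_A(x) = (x + 2)^2

The characteristic polynomial factors as (x + 2)^3. The minimal polynomial is ∏(x - λ)^{k_λ} where k_λ is the size of the largest Jordan block at λ.

For λ = -2: rank(A + 2I) = 1, and the largest Jordan block has size 2 (the smallest k with rank((A + 2I)^k) = rank((A + 2I)^(k+1))).

So m_A(x) = (x + 2)^2.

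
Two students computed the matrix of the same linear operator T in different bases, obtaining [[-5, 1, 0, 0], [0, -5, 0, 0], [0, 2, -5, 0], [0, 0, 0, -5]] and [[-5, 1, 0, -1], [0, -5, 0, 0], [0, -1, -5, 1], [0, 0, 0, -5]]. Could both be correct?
Yes.

Two matrices over a field are similar if and only if they have the same invariant factors.

Both A and B have characteristic polynomial (x + 5)^4 and minimal polynomial (x + 5)^2. Computing further, both have invariant factors x + 5, x + 5, (x + 5)^2. Hence A and B are similar.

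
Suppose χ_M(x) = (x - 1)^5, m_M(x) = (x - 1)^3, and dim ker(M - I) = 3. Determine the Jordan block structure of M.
λ = 1: algebraic multiplicity 5 (exponent in χ_M), largest block size 3 (exponent in m_M), 3 blocks (geometric multiplicity). These force block sizes [3, 1, 1].

Jordan blocks: (1, 3), (1, 1), (1, 1)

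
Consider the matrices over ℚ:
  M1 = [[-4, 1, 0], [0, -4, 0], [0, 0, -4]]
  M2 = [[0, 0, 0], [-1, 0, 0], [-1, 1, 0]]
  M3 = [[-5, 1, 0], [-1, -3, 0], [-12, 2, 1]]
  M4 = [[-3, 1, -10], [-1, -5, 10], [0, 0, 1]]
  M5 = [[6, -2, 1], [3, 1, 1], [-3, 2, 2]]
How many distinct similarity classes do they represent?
4 classes: {M1}, {M2}, {M3, M4}, {M5}

Characteristic polynomials: χ_{M1} = (x + 4)^3, χ_{M2} = x^3, χ_{M3} = (x - 1)(x + 4)^2, χ_{M4} = (x - 1)(x + 4)^2, χ_{M5} = (x - 3)^3.

{M1}: invariant factors x + 4, (x + 4)^2.

{M2}: invariant factors x^3.

{M3, M4}: invariant factors (x - 1)(x + 4)^2.

{M5}: invariant factors x - 3, (x - 3)^2.

Matrices are similar if and only if their invariant-factor lists agree; the partition into similarity classes is {M1}, {M2}, {M3, M4}, {M5}.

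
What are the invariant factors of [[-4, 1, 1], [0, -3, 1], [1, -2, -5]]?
(x + 4)^3

The Jordan structure of A has elementary divisors (x + 4)^3. Arranging the block sizes at each eigenvalue in decreasing order and taking row products gives the invariant factors.

Invariant factors (smallest first, each dividing the next): (x + 4)^3.

Check: the last factor (x + 4)^3 is the minimal polynomial, and the product (x + 4)^3 is the characteristic polynomial.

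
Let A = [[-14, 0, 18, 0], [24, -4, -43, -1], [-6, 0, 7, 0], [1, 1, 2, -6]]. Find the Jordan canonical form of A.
J = [[-5, 1, 0, 0], [0, -5, 1, 0], [0, 0, -5, 0], [0, 0, 0, -2]]

The characteristic polynomial is det(xI - A) = (x + 2)(x + 5)^3, so the eigenvalues are -5 (algebraic multiplicity 3), -2 (algebraic multiplicity 1).

For λ = -5: rank(A + 5I) = 3, rank((A + 5I)^2) = 2, rank((A + 5I)^3) = 1. The eigenspace has dimension 4 - 3 = 1, so there is 1 Jordan block; the rank sequence gives block sizes [3].

For λ = -2: algebraic multiplicity 1 gives one 1×1 block.

Assembling the blocks gives the Jordan form J above.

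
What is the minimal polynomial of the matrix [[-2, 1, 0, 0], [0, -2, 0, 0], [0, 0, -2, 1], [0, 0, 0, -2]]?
The characteristic polynomial factors as (x + 2)^4. The minimal polynomial is ∏(x - λ)^{k_λ} where k_λ is the size of the largest Jordan block at λ.

For λ = -2: rank(A + 2I) = 2, and the largest Jordan block has size 2 (the smallest k with rank((A + 2I)^k) = rank((A + 2I)^(k+1))).

So m_A(x) = (x + 2)^2.

m_A(x) = (x + 2)^2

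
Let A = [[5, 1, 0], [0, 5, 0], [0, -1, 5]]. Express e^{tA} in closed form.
A has Jordan form J = [[5, 1, 0], [0, 5, 0], [0, 0, 5]] with A = PJP^{-1}, so e^{tA} = P e^{tJ} P^{-1}.

For a Jordan block J_k(λ), e^{tJ_k(λ)} = e^{λt} · (I + tN + t^2 N^2/2! + ... + t^{k-1} N^{k-1}/(k-1)!) where N is the nilpotent superdiagonal part.

Assembling the blocks and conjugating back gives the entries of e^{tA} as shown above.

e^{tA} = [[e^{5*t}, t*e^{5*t}, 0], [0, e^{5*t}, 0], [0, -t*e^{5*t}, e^{5*t}]]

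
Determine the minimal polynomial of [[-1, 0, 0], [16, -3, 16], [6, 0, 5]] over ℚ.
The characteristic polynomial factors as (x - 5)(x + 1)(x + 3). The minimal polynomial is ∏(x - λ)^{k_λ} where k_λ is the size of the largest Jordan block at λ.

For λ = -3: rank(A + 3I) = 2, and the largest Jordan block has size 1 (the smallest k with rank((A + 3I)^k) = rank((A + 3I)^(k+1))).
For λ = -1: rank(A + I) = 2, and the largest Jordan block has size 1 (the smallest k with rank((A + I)^k) = rank((A + I)^(k+1))).
For λ = 5: rank(A - 5I) = 2, and the largest Jordan block has size 1 (the smallest k with rank((A - 5I)^k) = rank((A - 5I)^(k+1))).

So m_A(x) = (x - 5)(x + 1)(x + 3).

m_A(x) = (x - 5)(x + 1)(x + 3)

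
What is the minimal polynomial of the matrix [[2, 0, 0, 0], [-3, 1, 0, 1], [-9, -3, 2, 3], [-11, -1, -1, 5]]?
The characteristic polynomial factors as (x - 3)^2(x - 2)^2. The minimal polynomial is ∏(x - λ)^{k_λ} where k_λ is the size of the largest Jordan block at λ.

For λ = 2: rank(A - 2I) = 2, and the largest Jordan block has size 1 (the smallest k with rank((A - 2I)^k) = rank((A - 2I)^(k+1))).
For λ = 3: rank(A - 3I) = 3, and the largest Jordan block has size 2 (the smallest k with rank((A - 3I)^k) = rank((A - 3I)^(k+1))).

So m_A(x) = (x - 3)^2(x - 2).

m_A(x) = (x - 3)^2(x - 2)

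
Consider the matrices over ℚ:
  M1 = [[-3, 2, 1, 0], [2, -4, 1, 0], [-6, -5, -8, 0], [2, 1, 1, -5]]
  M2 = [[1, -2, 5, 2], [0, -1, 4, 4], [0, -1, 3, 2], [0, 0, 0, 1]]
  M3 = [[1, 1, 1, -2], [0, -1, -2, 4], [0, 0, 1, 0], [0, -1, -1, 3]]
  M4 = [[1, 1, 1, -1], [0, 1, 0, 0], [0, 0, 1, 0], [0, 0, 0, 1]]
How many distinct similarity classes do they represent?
Characteristic polynomials: χ_{M1} = (x + 5)^4, χ_{M2} = (x - 1)^4, χ_{M3} = (x - 1)^4, χ_{M4} = (x - 1)^4.

{M1}: invariant factors x + 5, (x + 5)^3.

{M2}: invariant factors x - 1, (x - 1)^3.

{M3, M4}: invariant factors x - 1, x - 1, (x - 1)^2.

Matrices are similar if and only if their invariant-factor lists agree; the partition into similarity classes is {M1}, {M2}, {M3, M4}.

3 classes: {M1}, {M2}, {M3, M4}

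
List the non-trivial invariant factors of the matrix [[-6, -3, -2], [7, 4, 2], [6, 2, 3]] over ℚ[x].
(x - 1)^2(x + 1)

The Jordan structure of A has elementary divisors (x + 1), (x - 1)^2. Arranging the block sizes at each eigenvalue in decreasing order and taking row products gives the invariant factors.

Invariant factors (smallest first, each dividing the next): (x - 1)^2(x + 1).

Check: the last factor (x - 1)^2(x + 1) is the minimal polynomial, and the product (x - 1)^2(x + 1) is the characteristic polynomial.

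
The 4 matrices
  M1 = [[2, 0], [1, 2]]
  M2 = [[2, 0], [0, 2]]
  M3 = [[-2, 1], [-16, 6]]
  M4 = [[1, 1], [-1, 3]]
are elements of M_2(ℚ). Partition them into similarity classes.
2 classes: {M1, M3, M4}, {M2}

Characteristic polynomials: χ_{M1} = (x - 2)^2, χ_{M2} = (x - 2)^2, χ_{M3} = (x - 2)^2, χ_{M4} = (x - 2)^2.

{M1, M3, M4}: invariant factors (x - 2)^2.

{M2}: invariant factors x - 2, x - 2.

Matrices are similar if and only if their invariant-factor lists agree; the partition into similarity classes is {M1, M3, M4}, {M2}.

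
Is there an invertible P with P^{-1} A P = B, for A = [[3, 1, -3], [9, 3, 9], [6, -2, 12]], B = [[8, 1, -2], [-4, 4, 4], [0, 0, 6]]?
Yes.

Two matrices over a field are similar if and only if they have the same invariant factors.

Both A and B have characteristic polynomial (x - 6)^3 and minimal polynomial (x - 6)^2. Computing further, both have invariant factors x - 6, (x - 6)^2. Hence A and B are similar.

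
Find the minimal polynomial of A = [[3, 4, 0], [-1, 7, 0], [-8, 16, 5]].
m_A(x) = (x - 5)^2

The characteristic polynomial factors as (x - 5)^3. The minimal polynomial is ∏(x - λ)^{k_λ} where k_λ is the size of the largest Jordan block at λ.

For λ = 5: rank(A - 5I) = 1, and the largest Jordan block has size 2 (the smallest k with rank((A - 5I)^k) = rank((A - 5I)^(k+1))).

So m_A(x) = (x - 5)^2.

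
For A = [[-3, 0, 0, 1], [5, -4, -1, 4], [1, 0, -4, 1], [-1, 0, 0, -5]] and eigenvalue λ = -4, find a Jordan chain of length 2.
We seek v_1 ∈ ker((A + 4I)^2) \ ker(A + 4I), then set v_{i+1} = (A + 4I) v_i.

One such chain is v_1 = [[0, -2, -1, 0]]^T, v_2 = [[0, 1, 0, 0]]^T. Check: (A + 4I) v_2 = [[0, 0, 0, 0]]^T = 0.

v_1 = [[0, -2, -1, 0]]^T, v_2 = [[0, 1, 0, 0]]^T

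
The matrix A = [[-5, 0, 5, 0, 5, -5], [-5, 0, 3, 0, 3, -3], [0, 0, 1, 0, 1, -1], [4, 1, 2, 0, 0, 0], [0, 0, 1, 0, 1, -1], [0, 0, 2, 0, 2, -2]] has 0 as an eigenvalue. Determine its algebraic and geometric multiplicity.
algebraic multiplicity 5, geometric multiplicity 3

The characteristic polynomial is x^5(x + 5), so the factor x appears with exponent 5: the algebraic multiplicity is 5.

rank(A) = 3, so the eigenspace has dimension 6 - 3 = 3: the geometric multiplicity is 3.

Since 3 < 5, A is not diagonalizable.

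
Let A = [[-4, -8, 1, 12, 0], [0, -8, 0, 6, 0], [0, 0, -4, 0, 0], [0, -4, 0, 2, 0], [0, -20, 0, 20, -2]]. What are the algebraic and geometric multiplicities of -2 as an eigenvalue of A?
algebraic multiplicity 2, geometric multiplicity 2

The characteristic polynomial is (x + 2)^2(x + 4)^3, so the factor x + 2 appears with exponent 2: the algebraic multiplicity is 2.

rank(A + 2I) = 3, so the eigenspace has dimension 5 - 3 = 2: the geometric multiplicity is 2.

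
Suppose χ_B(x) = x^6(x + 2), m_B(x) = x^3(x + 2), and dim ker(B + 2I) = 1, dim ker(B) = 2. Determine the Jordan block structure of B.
Jordan blocks: (-2, 1), (0, 3), (0, 3)

λ = -2: algebraic multiplicity 1 (exponent in χ_B), largest block size 1 (exponent in m_B), 1 block (geometric multiplicity). This forces block sizes [1].
λ = 0: algebraic multiplicity 6 (exponent in χ_B), largest block size 3 (exponent in m_B), 2 blocks (geometric multiplicity). These force block sizes [3, 3].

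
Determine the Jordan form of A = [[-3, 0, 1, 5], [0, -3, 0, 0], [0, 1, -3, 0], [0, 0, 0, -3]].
J = [[-3, 1, 0, 0], [0, -3, 1, 0], [0, 0, -3, 0], [0, 0, 0, -3]]

The characteristic polynomial is det(xI - A) = (x + 3)^4, so the eigenvalues are -3 (algebraic multiplicity 4).

For λ = -3: rank(A + 3I) = 2, rank((A + 3I)^2) = 1, rank((A + 3I)^3) = 0. The eigenspace has dimension 4 - 2 = 2, so there are 2 Jordan blocks; the rank sequence gives block sizes [3, 1].

Assembling the blocks gives the Jordan form J above.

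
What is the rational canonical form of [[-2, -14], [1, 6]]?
R = [[0, -2], [1, 4]]

The invariant factors of A (the non-unit diagonal entries of the Smith normal form of xI - A over ℚ[x]) are x^2 - 4x + 2, each dividing the next. The characteristic polynomial is their product, x^2 - 4x + 2.

The rational canonical form is the block-diagonal matrix of companion matrices C(f_i):
R = [[0, -2], [1, 4]].

Note the characteristic polynomial does not split into linear factors over ℚ, so A has no Jordan form over ℚ; the rational canonical form exists over any field.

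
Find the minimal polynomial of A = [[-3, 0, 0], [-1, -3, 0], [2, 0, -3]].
m_A(x) = (x + 3)^2

The characteristic polynomial factors as (x + 3)^3. The minimal polynomial is ∏(x - λ)^{k_λ} where k_λ is the size of the largest Jordan block at λ.

For λ = -3: rank(A + 3I) = 1, and the largest Jordan block has size 2 (the smallest k with rank((A + 3I)^k) = rank((A + 3I)^(k+1))).

So m_A(x) = (x + 3)^2.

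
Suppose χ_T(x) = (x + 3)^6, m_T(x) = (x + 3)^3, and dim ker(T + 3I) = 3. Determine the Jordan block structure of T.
Jordan blocks: (-3, 3), (-3, 2), (-3, 1)

λ = -3: algebraic multiplicity 6 (exponent in χ_T), largest block size 3 (exponent in m_T), 3 blocks (geometric multiplicity). These force block sizes [3, 2, 1].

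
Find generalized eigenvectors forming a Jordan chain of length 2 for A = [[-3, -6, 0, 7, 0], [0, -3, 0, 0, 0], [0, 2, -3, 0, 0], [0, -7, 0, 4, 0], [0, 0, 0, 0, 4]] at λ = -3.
v_1 = [[1, 1, 0, 1, 0]]^T, v_2 = [[1, 0, 2, 0, 0]]^T

We seek v_1 ∈ ker((A + 3I)^2) \ ker(A + 3I), then set v_{i+1} = (A + 3I) v_i.

One such chain is v_1 = [[1, 1, 0, 1, 0]]^T, v_2 = [[1, 0, 2, 0, 0]]^T. Check: (A + 3I) v_2 = [[0, 0, 0, 0, 0]]^T = 0.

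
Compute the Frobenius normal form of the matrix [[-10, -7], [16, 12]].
The invariant factors of A (the non-unit diagonal entries of the Smith normal form of xI - A over ℚ[x]) are (x - 4)(x + 2), each dividing the next. The characteristic polynomial is their product, (x - 4)(x + 2).

The rational canonical form is the block-diagonal matrix of companion matrices C(f_i):
R = [[0, 8], [1, 2]].

R = [[0, 8], [1, 2]]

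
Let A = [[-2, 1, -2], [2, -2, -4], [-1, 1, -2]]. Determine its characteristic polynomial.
χ_A(x) = (x + 2)^3

xI - A = [[x + 2, -1, 2], [-2, x + 2, 4], [1, -1, x + 2]].

Expanding det(xI - A) along the first row:
det(xI - A) = + (x + 2)·det([[x + 2, 4], [-1, x + 2]]) - (-1)·det([[-2, 4], [1, x + 2]]) + (2)·det([[-2, x + 2], [1, -1]]).

Evaluating gives χ_A(x) = x^3 + 6x^2 + 12x + 8 = (x + 2)^3.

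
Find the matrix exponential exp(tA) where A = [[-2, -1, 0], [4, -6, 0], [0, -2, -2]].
A has Jordan form J = [[-4, 1, 0], [0, -4, 0], [0, 0, -2]] with A = PJP^{-1}, so e^{tA} = P e^{tJ} P^{-1}.

For a Jordan block J_k(λ), e^{tJ_k(λ)} = e^{λt} · (I + tN + t^2 N^2/2! + ... + t^{k-1} N^{k-1}/(k-1)!) where N is the nilpotent superdiagonal part.

Assembling the blocks and conjugating back gives the entries of e^{tA} as shown above.

e^{tA} = [[(2*t + 1)*e^{-4*t}, -t*e^{-4*t}, 0], [4*t*e^{-4*t}, (1 - 2*t)*e^{-4*t}, 0], [2*(2*t - e^{2*t} + 1)*e^{-4*t}, -2*t*e^{-4*t}, e^{-2*t}]]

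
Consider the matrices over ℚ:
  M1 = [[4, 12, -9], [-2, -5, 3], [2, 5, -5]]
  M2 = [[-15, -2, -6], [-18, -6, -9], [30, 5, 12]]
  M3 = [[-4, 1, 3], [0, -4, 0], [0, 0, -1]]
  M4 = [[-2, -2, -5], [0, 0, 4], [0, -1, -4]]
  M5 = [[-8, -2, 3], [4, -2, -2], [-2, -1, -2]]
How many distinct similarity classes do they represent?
Characteristic polynomials: χ_{M1} = (x + 2)^3, χ_{M2} = (x + 3)^3, χ_{M3} = (x + 1)(x + 4)^2, χ_{M4} = (x + 2)^3, χ_{M5} = (x + 4)^3.

{M1, M4}: invariant factors (x + 2)^3.

{M2}: invariant factors x + 3, (x + 3)^2.

{M3}: invariant factors (x + 1)(x + 4)^2.

{M5}: invariant factors (x + 4)^3.

Matrices are similar if and only if their invariant-factor lists agree; the partition into similarity classes is {M1, M4}, {M2}, {M3}, {M5}.

4 classes: {M1, M4}, {M2}, {M3}, {M5}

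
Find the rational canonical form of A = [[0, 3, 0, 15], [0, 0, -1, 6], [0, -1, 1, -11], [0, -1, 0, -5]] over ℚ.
R = [[0, 0, 0, 0], [0, 0, 0, 0], [0, 1, 0, 0], [0, 0, 1, -4]]

The invariant factors of A (the non-unit diagonal entries of the Smith normal form of xI - A over ℚ[x]) are x, x^2(x + 4), each dividing the next. The characteristic polynomial is their product, x^3(x + 4).

The rational canonical form is the block-diagonal matrix of companion matrices C(f_i):
R = [[0, 0, 0, 0], [0, 0, 0, 0], [0, 1, 0, 0], [0, 0, 1, -4]].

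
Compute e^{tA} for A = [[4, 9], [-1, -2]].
A has Jordan form J = [[1, 1], [0, 1]] with A = PJP^{-1}, so e^{tA} = P e^{tJ} P^{-1}.

For a Jordan block J_k(λ), e^{tJ_k(λ)} = e^{λt} · (I + tN + t^2 N^2/2! + ... + t^{k-1} N^{k-1}/(k-1)!) where N is the nilpotent superdiagonal part.

Assembling the blocks and conjugating back gives the entries of e^{tA} as shown above.

e^{tA} = [[(3*t + 1)*e^{t}, 9*t*e^{t}], [-t*e^{t}, (1 - 3*t)*e^{t}]]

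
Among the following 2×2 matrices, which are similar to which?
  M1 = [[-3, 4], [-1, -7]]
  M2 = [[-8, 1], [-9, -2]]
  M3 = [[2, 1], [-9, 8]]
Characteristic polynomials: χ_{M1} = (x + 5)^2, χ_{M2} = (x + 5)^2, χ_{M3} = (x - 5)^2.

{M1, M2}: invariant factors (x + 5)^2.

{M3}: invariant factors (x - 5)^2.

Matrices are similar if and only if their invariant-factor lists agree; the partition into similarity classes is {M1, M2}, {M3}.

2 classes: {M1, M2}, {M3}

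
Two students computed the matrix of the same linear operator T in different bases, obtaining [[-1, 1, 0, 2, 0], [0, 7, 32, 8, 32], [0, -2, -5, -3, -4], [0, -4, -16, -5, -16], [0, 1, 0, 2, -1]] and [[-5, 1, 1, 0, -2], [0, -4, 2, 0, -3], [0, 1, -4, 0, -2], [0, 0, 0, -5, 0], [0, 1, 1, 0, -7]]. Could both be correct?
trace(A) = -5 but trace(B) = -25. The trace is a similarity invariant, so A and B are not similar.

No.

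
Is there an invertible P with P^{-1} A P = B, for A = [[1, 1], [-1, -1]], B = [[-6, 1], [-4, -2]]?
No.

trace(A) = 0 but trace(B) = -8. The trace is a similarity invariant, so A and B are not similar.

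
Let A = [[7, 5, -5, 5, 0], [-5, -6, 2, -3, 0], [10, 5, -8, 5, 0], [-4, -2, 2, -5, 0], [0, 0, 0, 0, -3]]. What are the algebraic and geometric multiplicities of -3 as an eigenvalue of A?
algebraic multiplicity 5, geometric multiplicity 3

The characteristic polynomial is (x + 3)^5, so the factor x + 3 appears with exponent 5: the algebraic multiplicity is 5.

rank(A + 3I) = 2, so the eigenspace has dimension 5 - 2 = 3: the geometric multiplicity is 3.

Since 3 < 5, A is not diagonalizable.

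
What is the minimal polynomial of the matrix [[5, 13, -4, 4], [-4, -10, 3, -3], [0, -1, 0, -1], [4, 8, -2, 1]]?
m_A(x) = (x + 1)^3

The characteristic polynomial factors as (x + 1)^4. The minimal polynomial is ∏(x - λ)^{k_λ} where k_λ is the size of the largest Jordan block at λ.

For λ = -1: rank(A + I) = 2, and the largest Jordan block has size 3 (the smallest k with rank((A + I)^k) = rank((A + I)^(k+1))).

So m_A(x) = (x + 1)^3.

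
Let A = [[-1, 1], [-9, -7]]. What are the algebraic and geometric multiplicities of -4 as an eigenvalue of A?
algebraic multiplicity 2, geometric multiplicity 1

The characteristic polynomial is (x + 4)^2, so the factor x + 4 appears with exponent 2: the algebraic multiplicity is 2.

rank(A + 4I) = 1, so the eigenspace has dimension 2 - 1 = 1: the geometric multiplicity is 1.

Since 1 < 2, A is not diagonalizable.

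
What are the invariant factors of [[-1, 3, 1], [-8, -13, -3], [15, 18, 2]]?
The Jordan structure of A has elementary divisors (x + 4)^3. Arranging the block sizes at each eigenvalue in decreasing order and taking row products gives the invariant factors.

Invariant factors (smallest first, each dividing the next): (x + 4)^3.

Check: the last factor (x + 4)^3 is the minimal polynomial, and the product (x + 4)^3 is the characteristic polynomial.

(x + 4)^3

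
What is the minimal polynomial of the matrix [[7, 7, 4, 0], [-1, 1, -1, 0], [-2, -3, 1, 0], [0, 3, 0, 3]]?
m_A(x) = (x - 3)^3

The characteristic polynomial factors as (x - 3)^4. The minimal polynomial is ∏(x - λ)^{k_λ} where k_λ is the size of the largest Jordan block at λ.

For λ = 3: rank(A - 3I) = 2, and the largest Jordan block has size 3 (the smallest k with rank((A - 3I)^k) = rank((A - 3I)^(k+1))).

So m_A(x) = (x - 3)^3.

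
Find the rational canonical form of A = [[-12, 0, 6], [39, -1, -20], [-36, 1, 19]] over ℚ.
R = [[0, 0, 6], [1, 0, -1], [0, 1, 6]]

The invariant factors of A (the non-unit diagonal entries of the Smith normal form of xI - A over ℚ[x]) are (x - 6)(x^2 + 1), each dividing the next. The characteristic polynomial is their product, (x - 6)(x^2 + 1).

The rational canonical form is the block-diagonal matrix of companion matrices C(f_i):
R = [[0, 0, 6], [1, 0, -1], [0, 1, 6]].

Note the characteristic polynomial does not split into linear factors over ℚ, so A has no Jordan form over ℚ; the rational canonical form exists over any field.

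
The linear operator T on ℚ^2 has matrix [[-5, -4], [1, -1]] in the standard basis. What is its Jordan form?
J = [[-3, 1], [0, -3]]

The characteristic polynomial is det(xI - A) = (x + 3)^2, so the eigenvalues are -3 (algebraic multiplicity 2).

For λ = -3: rank(A + 3I) = 1, rank((A + 3I)^2) = 0. The eigenspace has dimension 2 - 1 = 1, so there is 1 Jordan block; the rank sequence gives block sizes [2].

Assembling the blocks gives the Jordan form J above.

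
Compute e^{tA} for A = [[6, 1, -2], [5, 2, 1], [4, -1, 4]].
e^{tA} = [[(t^2 + 4*t + 2)*e^{4*t}/2, t*(t + 1)*e^{4*t}, t*(-3*t - 4)*e^{4*t}/2], [t*(2*t + 5)*e^{4*t}, (4*t^2 - 2*t + 1)*e^{4*t}, t*(1 - 6*t)*e^{4*t}], [t*(3*t + 8)*e^{4*t}/2, t*(3*t - 1)*e^{4*t}, (2 - 9*t^2)*e^{4*t}/2]]

A has Jordan form J = [[4, 1, 0], [0, 4, 1], [0, 0, 4]] with A = PJP^{-1}, so e^{tA} = P e^{tJ} P^{-1}.

For a Jordan block J_k(λ), e^{tJ_k(λ)} = e^{λt} · (I + tN + t^2 N^2/2! + ... + t^{k-1} N^{k-1}/(k-1)!) where N is the nilpotent superdiagonal part.

Assembling the blocks and conjugating back gives the entries of e^{tA} as shown above.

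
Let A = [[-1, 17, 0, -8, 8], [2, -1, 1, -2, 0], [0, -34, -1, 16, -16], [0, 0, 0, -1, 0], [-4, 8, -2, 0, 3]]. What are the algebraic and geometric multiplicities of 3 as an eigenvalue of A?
The characteristic polynomial is (x - 3)(x + 1)^4, so the factor x - 3 appears with exponent 1: the algebraic multiplicity is 1.

rank(A - 3I) = 4, so the eigenspace has dimension 5 - 4 = 1: the geometric multiplicity is 1.

algebraic multiplicity 1, geometric multiplicity 1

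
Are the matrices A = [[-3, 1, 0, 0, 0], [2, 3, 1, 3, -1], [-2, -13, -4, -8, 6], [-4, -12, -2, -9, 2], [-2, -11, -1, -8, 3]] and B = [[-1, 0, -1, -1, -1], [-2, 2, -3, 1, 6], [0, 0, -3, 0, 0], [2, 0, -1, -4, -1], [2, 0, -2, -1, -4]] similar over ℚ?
Two matrices over a field are similar if and only if they have the same invariant factors.

Both A and B have characteristic polynomial (x - 2)(x + 3)^4 and minimal polynomial (x - 2)(x + 3)^3. Computing further, both have invariant factors x + 3, (x - 2)(x + 3)^3. Hence A and B are similar.

Yes.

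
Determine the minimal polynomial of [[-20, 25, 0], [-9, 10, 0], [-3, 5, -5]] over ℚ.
m_A(x) = (x + 5)^2

The characteristic polynomial factors as (x + 5)^3. The minimal polynomial is ∏(x - λ)^{k_λ} where k_λ is the size of the largest Jordan block at λ.

For λ = -5: rank(A + 5I) = 1, and the largest Jordan block has size 2 (the smallest k with rank((A + 5I)^k) = rank((A + 5I)^(k+1))).

So m_A(x) = (x + 5)^2.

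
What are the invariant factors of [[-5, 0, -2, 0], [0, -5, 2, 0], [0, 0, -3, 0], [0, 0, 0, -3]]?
(x + 3)(x + 5), (x + 3)(x + 5)

The Jordan structure of A has elementary divisors (x + 5), (x + 5), (x + 3), (x + 3). Arranging the block sizes at each eigenvalue in decreasing order and taking row products gives the invariant factors.

Invariant factors (smallest first, each dividing the next): (x + 3)(x + 5), (x + 3)(x + 5).

Check: the last factor (x + 3)(x + 5) is the minimal polynomial, and the product (x + 3)^2(x + 5)^2 is the characteristic polynomial.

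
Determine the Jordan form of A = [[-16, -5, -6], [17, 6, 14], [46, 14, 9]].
The characteristic polynomial is det(xI - A) = (x - 5)(x + 3)^2, so the eigenvalues are -3 (algebraic multiplicity 2), 5 (algebraic multiplicity 1).

For λ = -3: rank(A + 3I) = 2, rank((A + 3I)^2) = 1. The eigenspace has dimension 3 - 2 = 1, so there is 1 Jordan block; the rank sequence gives block sizes [2].

For λ = 5: algebraic multiplicity 1 gives one 1×1 block.

Assembling the blocks gives the Jordan form J above.

J = [[-3, 1, 0], [0, -3, 0], [0, 0, 5]]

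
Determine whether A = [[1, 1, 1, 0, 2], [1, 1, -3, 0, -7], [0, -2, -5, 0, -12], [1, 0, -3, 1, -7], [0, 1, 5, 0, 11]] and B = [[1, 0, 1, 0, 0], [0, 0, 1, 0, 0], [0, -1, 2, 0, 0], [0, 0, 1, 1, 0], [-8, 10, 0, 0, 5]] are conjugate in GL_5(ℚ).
Two matrices over a field are similar if and only if they have the same invariant factors.

Both A and B have characteristic polynomial (x - 5)(x - 1)^4 and minimal polynomial (x - 5)(x - 1)^3. Computing further, both have invariant factors x - 1, (x - 5)(x - 1)^3. Hence A and B are similar.

Yes.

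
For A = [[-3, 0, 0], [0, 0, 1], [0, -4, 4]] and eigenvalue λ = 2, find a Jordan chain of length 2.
We seek v_1 ∈ ker((A - 2I)^2) \ ker(A - 2I), then set v_{i+1} = (A - 2I) v_i.

One such chain is v_1 = [[0, -2, -3]]^T, v_2 = [[0, 1, 2]]^T. Check: (A - 2I) v_2 = [[0, 0, 0]]^T = 0.

v_1 = [[0, -2, -3]]^T, v_2 = [[0, 1, 2]]^T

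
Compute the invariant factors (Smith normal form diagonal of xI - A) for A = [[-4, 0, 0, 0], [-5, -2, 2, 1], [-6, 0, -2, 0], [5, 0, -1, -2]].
The Jordan structure of A has elementary divisors (x + 4), (x + 2)^3. Arranging the block sizes at each eigenvalue in decreasing order and taking row products gives the invariant factors.

Invariant factors (smallest first, each dividing the next): (x + 2)^3(x + 4).

Check: the last factor (x + 2)^3(x + 4) is the minimal polynomial, and the product (x + 2)^3(x + 4) is the characteristic polynomial.

(x + 2)^3(x + 4)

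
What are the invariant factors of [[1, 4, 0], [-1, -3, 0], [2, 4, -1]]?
x + 1, (x + 1)^2

The Jordan structure of A has elementary divisors (x + 1)^2, (x + 1). Arranging the block sizes at each eigenvalue in decreasing order and taking row products gives the invariant factors.

Invariant factors (smallest first, each dividing the next): x + 1, (x + 1)^2.

Check: the last factor (x + 1)^2 is the minimal polynomial, and the product (x + 1)^3 is the characteristic polynomial.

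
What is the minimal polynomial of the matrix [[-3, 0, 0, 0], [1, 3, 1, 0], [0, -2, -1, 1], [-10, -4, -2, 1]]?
m_A(x) = (x - 1)^3(x + 3)

The characteristic polynomial factors as (x - 1)^3(x + 3). The minimal polynomial is ∏(x - λ)^{k_λ} where k_λ is the size of the largest Jordan block at λ.

For λ = -3: rank(A + 3I) = 3, and the largest Jordan block has size 1 (the smallest k with rank((A + 3I)^k) = rank((A + 3I)^(k+1))).
For λ = 1: rank(A - I) = 3, and the largest Jordan block has size 3 (the smallest k with rank((A - I)^k) = rank((A - I)^(k+1))).

So m_A(x) = (x - 1)^3(x + 3).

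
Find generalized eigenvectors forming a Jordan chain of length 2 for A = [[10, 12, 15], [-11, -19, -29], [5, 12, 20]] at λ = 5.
v_1 = [[0, -1, 1]]^T, v_2 = [[3, -5, 3]]^T

We seek v_1 ∈ ker((A - 5I)^2) \ ker(A - 5I), then set v_{i+1} = (A - 5I) v_i.

One such chain is v_1 = [[0, -1, 1]]^T, v_2 = [[3, -5, 3]]^T. Check: (A - 5I) v_2 = [[0, 0, 0]]^T = 0.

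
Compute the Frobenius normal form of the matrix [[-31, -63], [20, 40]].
R = [[0, -20], [1, 9]]

The invariant factors of A (the non-unit diagonal entries of the Smith normal form of xI - A over ℚ[x]) are (x - 5)(x - 4), each dividing the next. The characteristic polynomial is their product, (x - 5)(x - 4).

The rational canonical form is the block-diagonal matrix of companion matrices C(f_i):
R = [[0, -20], [1, 9]].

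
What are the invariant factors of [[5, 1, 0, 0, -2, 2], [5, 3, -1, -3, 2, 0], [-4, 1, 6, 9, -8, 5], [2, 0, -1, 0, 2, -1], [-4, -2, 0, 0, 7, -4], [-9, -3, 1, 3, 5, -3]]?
The Jordan structure of A has elementary divisors (x - 3)^3, (x - 3)^3. Arranging the block sizes at each eigenvalue in decreasing order and taking row products gives the invariant factors.

Invariant factors (smallest first, each dividing the next): (x - 3)^3, (x - 3)^3.

Check: the last factor (x - 3)^3 is the minimal polynomial, and the product (x - 3)^6 is the characteristic polynomial.

(x - 3)^3, (x - 3)^3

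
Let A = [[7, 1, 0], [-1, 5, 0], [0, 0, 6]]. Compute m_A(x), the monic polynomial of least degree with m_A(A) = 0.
m_A(x) = (x - 6)^2

The characteristic polynomial factors as (x - 6)^3. The minimal polynomial is ∏(x - λ)^{k_λ} where k_λ is the size of the largest Jordan block at λ.

For λ = 6: rank(A - 6I) = 1, and the largest Jordan block has size 2 (the smallest k with rank((A - 6I)^k) = rank((A - 6I)^(k+1))).

So m_A(x) = (x - 6)^2.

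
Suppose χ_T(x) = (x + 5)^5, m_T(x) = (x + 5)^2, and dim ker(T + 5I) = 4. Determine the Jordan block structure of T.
λ = -5: algebraic multiplicity 5 (exponent in χ_T), largest block size 2 (exponent in m_T), 4 blocks (geometric multiplicity). These force block sizes [2, 1, 1, 1].

Jordan blocks: (-5, 2), (-5, 1), (-5, 1), (-5, 1)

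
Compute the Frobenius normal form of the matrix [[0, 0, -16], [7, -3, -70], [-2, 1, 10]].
R = [[0, 0, -16], [1, 0, -8], [0, 1, 7]]

The invariant factors of A (the non-unit diagonal entries of the Smith normal form of xI - A over ℚ[x]) are (x - 4)^2(x + 1), each dividing the next. The characteristic polynomial is their product, (x - 4)^2(x + 1).

The rational canonical form is the block-diagonal matrix of companion matrices C(f_i):
R = [[0, 0, -16], [1, 0, -8], [0, 1, 7]].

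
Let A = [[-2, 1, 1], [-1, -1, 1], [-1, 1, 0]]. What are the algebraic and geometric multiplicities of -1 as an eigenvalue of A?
algebraic multiplicity 3, geometric multiplicity 1

The characteristic polynomial is (x + 1)^3, so the factor x + 1 appears with exponent 3: the algebraic multiplicity is 3.

rank(A + I) = 2, so the eigenspace has dimension 3 - 2 = 1: the geometric multiplicity is 1.

Since 1 < 3, A is not diagonalizable.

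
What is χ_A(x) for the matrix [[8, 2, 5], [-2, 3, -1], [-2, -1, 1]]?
χ_A(x) = (x - 4)^3

xI - A = [[x - 8, -2, -5], [2, x - 3, 1], [2, 1, x - 1]].

Expanding det(xI - A) along the first row:
det(xI - A) = + (x - 8)·det([[x - 3, 1], [1, x - 1]]) - (-2)·det([[2, 1], [2, x - 1]]) + (-5)·det([[2, x - 3], [2, 1]]).

Evaluating gives χ_A(x) = x^3 - 12x^2 + 48x - 64 = (x - 4)^3.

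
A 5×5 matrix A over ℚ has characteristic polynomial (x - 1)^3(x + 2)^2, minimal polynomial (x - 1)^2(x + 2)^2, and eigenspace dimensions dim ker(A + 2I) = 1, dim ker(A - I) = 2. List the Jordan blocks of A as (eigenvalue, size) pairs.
Jordan blocks: (-2, 2), (1, 2), (1, 1)

λ = -2: algebraic multiplicity 2 (exponent in χ_A), largest block size 2 (exponent in m_A), 1 block (geometric multiplicity). This forces block sizes [2].
λ = 1: algebraic multiplicity 3 (exponent in χ_A), largest block size 2 (exponent in m_A), 2 blocks (geometric multiplicity). These force block sizes [2, 1].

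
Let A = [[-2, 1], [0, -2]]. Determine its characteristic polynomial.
χ_A(x) = (x + 2)^2

xI - A = [[x + 2, -1], [0, x + 2]].

Expanding det(xI - A) along the first row:
det(xI - A) = + (x + 2)·det([[x + 2]]) - (-1)·det([[0]]).

Evaluating gives χ_A(x) = x^2 + 4x + 4 = (x + 2)^2.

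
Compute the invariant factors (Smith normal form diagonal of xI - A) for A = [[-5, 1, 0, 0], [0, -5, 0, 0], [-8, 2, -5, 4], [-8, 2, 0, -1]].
x + 5, (x + 1)(x + 5)^2

The Jordan structure of A has elementary divisors (x + 5)^2, (x + 5), (x + 1). Arranging the block sizes at each eigenvalue in decreasing order and taking row products gives the invariant factors.

Invariant factors (smallest first, each dividing the next): x + 5, (x + 1)(x + 5)^2.

Check: the last factor (x + 1)(x + 5)^2 is the minimal polynomial, and the product (x + 1)(x + 5)^3 is the characteristic polynomial.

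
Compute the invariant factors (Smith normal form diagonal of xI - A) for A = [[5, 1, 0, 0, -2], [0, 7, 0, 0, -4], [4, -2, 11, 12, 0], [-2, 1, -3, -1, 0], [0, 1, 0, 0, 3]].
The Jordan structure of A has elementary divisors (x - 5)^2, (x - 5)^2, (x - 5). Arranging the block sizes at each eigenvalue in decreasing order and taking row products gives the invariant factors.

Invariant factors (smallest first, each dividing the next): x - 5, (x - 5)^2, (x - 5)^2.

Check: the last factor (x - 5)^2 is the minimal polynomial, and the product (x - 5)^5 is the characteristic polynomial.

x - 5, (x - 5)^2, (x - 5)^2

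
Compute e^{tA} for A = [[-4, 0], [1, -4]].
e^{tA} = [[e^{-4*t}, 0], [t*e^{-4*t}, e^{-4*t}]]

A has Jordan form J = [[-4, 1], [0, -4]] with A = PJP^{-1}, so e^{tA} = P e^{tJ} P^{-1}.

For a Jordan block J_k(λ), e^{tJ_k(λ)} = e^{λt} · (I + tN + t^2 N^2/2! + ... + t^{k-1} N^{k-1}/(k-1)!) where N is the nilpotent superdiagonal part.

Assembling the blocks and conjugating back gives the entries of e^{tA} as shown above.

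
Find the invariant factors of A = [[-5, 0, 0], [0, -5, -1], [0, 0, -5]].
The Jordan structure of A has elementary divisors (x + 5)^2, (x + 5). Arranging the block sizes at each eigenvalue in decreasing order and taking row products gives the invariant factors.

Invariant factors (smallest first, each dividing the next): x + 5, (x + 5)^2.

Check: the last factor (x + 5)^2 is the minimal polynomial, and the product (x + 5)^3 is the characteristic polynomial.

x + 5, (x + 5)^2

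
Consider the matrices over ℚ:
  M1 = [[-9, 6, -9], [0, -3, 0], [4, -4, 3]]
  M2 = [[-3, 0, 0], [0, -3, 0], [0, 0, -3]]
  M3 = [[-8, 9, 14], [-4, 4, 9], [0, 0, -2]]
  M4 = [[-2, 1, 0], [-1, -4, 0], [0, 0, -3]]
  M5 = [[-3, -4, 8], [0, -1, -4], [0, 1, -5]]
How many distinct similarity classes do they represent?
3 classes: {M1, M4, M5}, {M2}, {M3}

Characteristic polynomials: χ_{M1} = (x + 3)^3, χ_{M2} = (x + 3)^3, χ_{M3} = (x + 2)^3, χ_{M4} = (x + 3)^3, χ_{M5} = (x + 3)^3.

{M1, M4, M5}: invariant factors x + 3, (x + 3)^2.

{M2}: invariant factors x + 3, x + 3, x + 3.

{M3}: invariant factors (x + 2)^3.

Matrices are similar if and only if their invariant-factor lists agree; the partition into similarity classes is {M1, M4, M5}, {M2}, {M3}.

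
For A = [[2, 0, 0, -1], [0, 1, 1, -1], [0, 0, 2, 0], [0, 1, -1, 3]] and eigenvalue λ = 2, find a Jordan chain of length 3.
v_1 = [[-3, 0, 1, 0]]^T, v_2 = [[0, 1, 0, -1]]^T, v_3 = [[1, 0, 0, 0]]^T

We seek v_1 ∈ ker((A - 2I)^3) \ ker((A - 2I)^2), then set v_{i+1} = (A - 2I) v_i.

One such chain is v_1 = [[-3, 0, 1, 0]]^T, v_2 = [[0, 1, 0, -1]]^T, v_3 = [[1, 0, 0, 0]]^T. Check: (A - 2I) v_3 = [[0, 0, 0, 0]]^T = 0.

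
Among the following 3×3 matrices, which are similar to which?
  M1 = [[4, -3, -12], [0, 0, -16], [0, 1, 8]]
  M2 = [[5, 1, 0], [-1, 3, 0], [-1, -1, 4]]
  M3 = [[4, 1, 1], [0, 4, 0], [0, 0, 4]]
Characteristic polynomials: χ_{M1} = (x - 4)^3, χ_{M2} = (x - 4)^3, χ_{M3} = (x - 4)^3.

{M1, M2, M3}: invariant factors x - 4, (x - 4)^2.

Matrices are similar if and only if their invariant-factor lists agree; the partition into similarity classes is {M1, M2, M3}.

1 class: {M1, M2, M3}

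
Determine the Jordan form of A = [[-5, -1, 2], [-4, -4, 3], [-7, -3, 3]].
J = [[-2, 1, 0], [0, -2, 1], [0, 0, -2]]

The characteristic polynomial is det(xI - A) = (x + 2)^3, so the eigenvalues are -2 (algebraic multiplicity 3).

For λ = -2: rank(A + 2I) = 2, rank((A + 2I)^2) = 1, rank((A + 2I)^3) = 0. The eigenspace has dimension 3 - 2 = 1, so there is 1 Jordan block; the rank sequence gives block sizes [3].

Assembling the blocks gives the Jordan form J above.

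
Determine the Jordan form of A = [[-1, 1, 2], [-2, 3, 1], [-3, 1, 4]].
The characteristic polynomial is det(xI - A) = (x - 2)^3, so the eigenvalues are 2 (algebraic multiplicity 3).

For λ = 2: rank(A - 2I) = 2, rank((A - 2I)^2) = 1, rank((A - 2I)^3) = 0. The eigenspace has dimension 3 - 2 = 1, so there is 1 Jordan block; the rank sequence gives block sizes [3].

Assembling the blocks gives the Jordan form J above.

J = [[2, 1, 0], [0, 2, 1], [0, 0, 2]]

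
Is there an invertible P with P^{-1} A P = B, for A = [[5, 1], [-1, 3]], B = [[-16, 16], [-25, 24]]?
Two matrices over a field are similar if and only if they have the same invariant factors.

Both A and B have characteristic polynomial (x - 4)^2 and minimal polynomial (x - 4)^2. Computing further, both have invariant factors (x - 4)^2. Hence A and B are similar.

Yes.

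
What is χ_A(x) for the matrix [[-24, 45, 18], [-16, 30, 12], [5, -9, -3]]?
xI - A = [[x + 24, -45, -18], [16, x - 30, -12], [-5, 9, x + 3]].

Expanding det(xI - A) along the first row:
det(xI - A) = + (x + 24)·det([[x - 30, -12], [9, x + 3]]) - (-45)·det([[16, -12], [-5, x + 3]]) + (-18)·det([[16, x - 30], [-5, 9]]).

Evaluating gives χ_A(x) = x^3 - 3x^2 = x^2(x - 3).

χ_A(x) = x^2(x - 3)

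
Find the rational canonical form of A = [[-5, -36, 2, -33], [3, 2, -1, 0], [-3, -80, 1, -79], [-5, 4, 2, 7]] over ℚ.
R = [[0, 0, 0, -40], [1, 0, 0, 8], [0, 1, 0, 0], [0, 0, 1, 5]]

The invariant factors of A (the non-unit diagonal entries of the Smith normal form of xI - A over ℚ[x]) are (x - 5)(x - 2)(x^2 + 2x + 4), each dividing the next. The characteristic polynomial is their product, (x - 5)(x - 2)(x^2 + 2x + 4).

The rational canonical form is the block-diagonal matrix of companion matrices C(f_i):
R = [[0, 0, 0, -40], [1, 0, 0, 8], [0, 1, 0, 0], [0, 0, 1, 5]].

Note the characteristic polynomial does not split into linear factors over ℚ, so A has no Jordan form over ℚ; the rational canonical form exists over any field.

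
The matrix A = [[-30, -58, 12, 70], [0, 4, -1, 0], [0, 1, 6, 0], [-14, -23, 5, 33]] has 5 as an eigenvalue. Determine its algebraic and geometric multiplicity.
algebraic multiplicity 3, geometric multiplicity 2

The characteristic polynomial is (x - 5)^3(x + 2), so the factor x - 5 appears with exponent 3: the algebraic multiplicity is 3.

rank(A - 5I) = 2, so the eigenspace has dimension 4 - 2 = 2: the geometric multiplicity is 2.

Since 2 < 3, A is not diagonalizable.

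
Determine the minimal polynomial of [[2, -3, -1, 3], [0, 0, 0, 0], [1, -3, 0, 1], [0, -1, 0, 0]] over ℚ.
m_A(x) = x^2(x - 1)^2

The characteristic polynomial factors as x^2(x - 1)^2. The minimal polynomial is ∏(x - λ)^{k_λ} where k_λ is the size of the largest Jordan block at λ.

For λ = 0: rank(A) = 3, and the largest Jordan block has size 2 (the smallest k with rank(A^k) = rank(A^(k+1))).
For λ = 1: rank(A - I) = 3, and the largest Jordan block has size 2 (the smallest k with rank((A - I)^k) = rank((A - I)^(k+1))).

So m_A(x) = x^2(x - 1)^2.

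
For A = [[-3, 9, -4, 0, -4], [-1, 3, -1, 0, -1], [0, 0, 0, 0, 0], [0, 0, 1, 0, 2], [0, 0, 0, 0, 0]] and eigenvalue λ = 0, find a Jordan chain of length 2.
v_1 = [[0, 0, -1, -1, 1]]^T, v_2 = [[0, 0, 0, 1, 0]]^T

We seek v_1 ∈ ker(A^2) \ ker(A), then set v_{i+1} = A v_i.

One such chain is v_1 = [[0, 0, -1, -1, 1]]^T, v_2 = [[0, 0, 0, 1, 0]]^T. Check: A v_2 = [[0, 0, 0, 0, 0]]^T = 0.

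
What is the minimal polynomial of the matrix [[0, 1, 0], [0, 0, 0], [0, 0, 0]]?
m_A(x) = x^2

The characteristic polynomial factors as x^3. The minimal polynomial is ∏(x - λ)^{k_λ} where k_λ is the size of the largest Jordan block at λ.

For λ = 0: rank(A) = 1, and the largest Jordan block has size 2 (the smallest k with rank(A^k) = rank(A^(k+1))).

So m_A(x) = x^2.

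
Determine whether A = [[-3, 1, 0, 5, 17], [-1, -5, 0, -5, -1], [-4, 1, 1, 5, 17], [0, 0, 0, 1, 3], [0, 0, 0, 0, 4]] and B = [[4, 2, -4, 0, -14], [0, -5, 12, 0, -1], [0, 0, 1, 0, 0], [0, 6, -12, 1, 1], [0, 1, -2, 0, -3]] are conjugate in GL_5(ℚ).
Yes.

Two matrices over a field are similar if and only if they have the same invariant factors.

Both A and B have characteristic polynomial (x - 4)(x - 1)^2(x + 4)^2 and minimal polynomial (x - 4)(x - 1)(x + 4)^2. Computing further, both have invariant factors x - 1, (x - 4)(x - 1)(x + 4)^2. Hence A and B are similar.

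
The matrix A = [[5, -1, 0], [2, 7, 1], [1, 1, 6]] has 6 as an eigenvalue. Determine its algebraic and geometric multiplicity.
The characteristic polynomial is (x - 6)^3, so the factor x - 6 appears with exponent 3: the algebraic multiplicity is 3.

rank(A - 6I) = 2, so the eigenspace has dimension 3 - 2 = 1: the geometric multiplicity is 1.

Since 1 < 3, A is not diagonalizable.

algebraic multiplicity 3, geometric multiplicity 1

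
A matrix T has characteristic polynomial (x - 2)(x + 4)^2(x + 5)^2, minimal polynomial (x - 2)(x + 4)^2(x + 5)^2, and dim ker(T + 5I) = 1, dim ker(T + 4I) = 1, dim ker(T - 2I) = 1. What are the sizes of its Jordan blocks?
λ = -5: algebraic multiplicity 2 (exponent in χ_T), largest block size 2 (exponent in m_T), 1 block (geometric multiplicity). This forces block sizes [2].
λ = -4: algebraic multiplicity 2 (exponent in χ_T), largest block size 2 (exponent in m_T), 1 block (geometric multiplicity). This forces block sizes [2].
λ = 2: algebraic multiplicity 1 (exponent in χ_T), largest block size 1 (exponent in m_T), 1 block (geometric multiplicity). This forces block sizes [1].

Jordan blocks: (-5, 2), (-4, 2), (2, 1)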